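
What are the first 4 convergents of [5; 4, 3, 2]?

5/1, 21/4, 68/13, 157/30

Using the convergent recurrence p_i = a_i*p_{i-1} + p_{i-2}, q_i = a_i*q_{i-1} + q_{i-2} with p_{-2}=0, p_{-1}=1, q_{-2}=1, q_{-1}=0:
  i=0: a_0=5, p_0 = 5*1 + 0 = 5, q_0 = 5*0 + 1 = 1.
  i=1: a_1=4, p_1 = 4*5 + 1 = 21, q_1 = 4*1 + 0 = 4.
  i=2: a_2=3, p_2 = 3*21 + 5 = 68, q_2 = 3*4 + 1 = 13.
  i=3: a_3=2, p_3 = 2*68 + 21 = 157, q_3 = 2*13 + 4 = 30.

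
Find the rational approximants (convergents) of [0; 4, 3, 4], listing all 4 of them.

0/1, 1/4, 3/13, 13/56

Using the convergent recurrence p_i = a_i*p_{i-1} + p_{i-2}, q_i = a_i*q_{i-1} + q_{i-2} with p_{-2}=0, p_{-1}=1, q_{-2}=1, q_{-1}=0:
  i=0: a_0=0, p_0 = 0*1 + 0 = 0, q_0 = 0*0 + 1 = 1.
  i=1: a_1=4, p_1 = 4*0 + 1 = 1, q_1 = 4*1 + 0 = 4.
  i=2: a_2=3, p_2 = 3*1 + 0 = 3, q_2 = 3*4 + 1 = 13.
  i=3: a_3=4, p_3 = 4*3 + 1 = 13, q_3 = 4*13 + 4 = 56.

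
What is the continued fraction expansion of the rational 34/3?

Run the Euclidean algorithm on 34 and 3; the successive quotients are the partial quotients a_0, a_1, ... (each step inverts the fractional part left over by the previous one):
  34 = 11*3 + 1, so a_0 = 11.
  3 = 3*1 + 0, so a_1 = 3.
The remainder reaches 0 after 2 divisions, so the expansion has 2 partial quotients, read off in order.

[11; 3]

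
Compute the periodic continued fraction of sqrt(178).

[13; (2, 1, 12, 1, 2, 26)]

Write x_i = (sqrt(178) + m_i)/d_i with (m_0, d_0) = (0, 1). a_0 = floor(sqrt(178)) = 13, since 13^2 = 169 <= 178 < 196 = 14^2.
Iterate m_{i+1} = d_i*a_i - m_i, d_{i+1} = (178 - m_{i+1}^2)/d_i, a_{i+1} = floor((a_0 + m_{i+1})/d_{i+1}):
  m_1 = 1*13 - 0 = 13, d_1 = (178 - 13^2)/1 = 9/1 = 9, a_1 = floor((13 + 13)/9) = 2.
  m_2 = 9*2 - 13 = 5, d_2 = (178 - 5^2)/9 = 153/9 = 17, a_2 = floor((13 + 5)/17) = 1.
  m_3 = 17*1 - 5 = 12, d_3 = (178 - 12^2)/17 = 34/17 = 2, a_3 = floor((13 + 12)/2) = 12.
  m_4 = 2*12 - 12 = 12, d_4 = (178 - 12^2)/2 = 34/2 = 17, a_4 = floor((13 + 12)/17) = 1.
  m_5 = 17*1 - 12 = 5, d_5 = (178 - 5^2)/17 = 153/17 = 9, a_5 = floor((13 + 5)/9) = 2.
  m_6 = 9*2 - 5 = 13, d_6 = (178 - 13^2)/9 = 9/9 = 1, a_6 = floor((13 + 13)/1) = 26.
  m_7 = 1*26 - 13 = 13, d_7 = (178 - 13^2)/1 = 9/1 = 9: (m_7, d_7) = (m_1, d_1) = (13, 9), so from here the quotients repeat a_1, ..., a_6; the period length is 6.
Hence the expansion of sqrt(178) is a_0 = 13 followed by the repeating block 2, 1, 12, 1, 2, 26 (period 6).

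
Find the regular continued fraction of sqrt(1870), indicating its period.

[43; (4, 9, 2, 1, 3, 2, 3, 1, 2, 9, 4, 86)]

Write x_i = (sqrt(1870) + m_i)/d_i with (m_0, d_0) = (0, 1). a_0 = floor(sqrt(1870)) = 43, since 43^2 = 1849 <= 1870 < 1936 = 44^2.
Iterate m_{i+1} = d_i*a_i - m_i, d_{i+1} = (1870 - m_{i+1}^2)/d_i, a_{i+1} = floor((a_0 + m_{i+1})/d_{i+1}):
  m_1 = 1*43 - 0 = 43, d_1 = (1870 - 43^2)/1 = 21/1 = 21, a_1 = floor((43 + 43)/21) = 4.
  m_2 = 21*4 - 43 = 41, d_2 = (1870 - 41^2)/21 = 189/21 = 9, a_2 = floor((43 + 41)/9) = 9.
  m_3 = 9*9 - 41 = 40, d_3 = (1870 - 40^2)/9 = 270/9 = 30, a_3 = floor((43 + 40)/30) = 2.
  m_4 = 30*2 - 40 = 20, d_4 = (1870 - 20^2)/30 = 1470/30 = 49, a_4 = floor((43 + 20)/49) = 1.
  m_5 = 49*1 - 20 = 29, d_5 = (1870 - 29^2)/49 = 1029/49 = 21, a_5 = floor((43 + 29)/21) = 3.
  m_6 = 21*3 - 29 = 34, d_6 = (1870 - 34^2)/21 = 714/21 = 34, a_6 = floor((43 + 34)/34) = 2.
  m_7 = 34*2 - 34 = 34, d_7 = (1870 - 34^2)/34 = 714/34 = 21, a_7 = floor((43 + 34)/21) = 3.
  m_8 = 21*3 - 34 = 29, d_8 = (1870 - 29^2)/21 = 1029/21 = 49, a_8 = floor((43 + 29)/49) = 1.
  m_9 = 49*1 - 29 = 20, d_9 = (1870 - 20^2)/49 = 1470/49 = 30, a_9 = floor((43 + 20)/30) = 2.
  m_10 = 30*2 - 20 = 40, d_10 = (1870 - 40^2)/30 = 270/30 = 9, a_10 = floor((43 + 40)/9) = 9.
  m_11 = 9*9 - 40 = 41, d_11 = (1870 - 41^2)/9 = 189/9 = 21, a_11 = floor((43 + 41)/21) = 4.
  m_12 = 21*4 - 41 = 43, d_12 = (1870 - 43^2)/21 = 21/21 = 1, a_12 = floor((43 + 43)/1) = 86.
  m_13 = 1*86 - 43 = 43, d_13 = (1870 - 43^2)/1 = 21/1 = 21: (m_13, d_13) = (m_1, d_1) = (43, 21), so from here the quotients repeat a_1, ..., a_12; the period length is 12.
Hence the expansion of sqrt(1870) is a_0 = 43 followed by the repeating block 4, 9, 2, 1, 3, 2, 3, 1, 2, 9, 4, 86 (period 12).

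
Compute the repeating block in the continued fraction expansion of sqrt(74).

Write x_i = (sqrt(74) + m_i)/d_i with (m_0, d_0) = (0, 1). a_0 = floor(sqrt(74)) = 8, since 8^2 = 64 <= 74 < 81 = 9^2.
Iterate m_{i+1} = d_i*a_i - m_i, d_{i+1} = (74 - m_{i+1}^2)/d_i, a_{i+1} = floor((a_0 + m_{i+1})/d_{i+1}):
  m_1 = 1*8 - 0 = 8, d_1 = (74 - 8^2)/1 = 10/1 = 10, a_1 = floor((8 + 8)/10) = 1.
  m_2 = 10*1 - 8 = 2, d_2 = (74 - 2^2)/10 = 70/10 = 7, a_2 = floor((8 + 2)/7) = 1.
  m_3 = 7*1 - 2 = 5, d_3 = (74 - 5^2)/7 = 49/7 = 7, a_3 = floor((8 + 5)/7) = 1.
  m_4 = 7*1 - 5 = 2, d_4 = (74 - 2^2)/7 = 70/7 = 10, a_4 = floor((8 + 2)/10) = 1.
  m_5 = 10*1 - 2 = 8, d_5 = (74 - 8^2)/10 = 10/10 = 1, a_5 = floor((8 + 8)/1) = 16.
  m_6 = 1*16 - 8 = 8, d_6 = (74 - 8^2)/1 = 10/1 = 10: (m_6, d_6) = (m_1, d_1) = (8, 10), so from here the quotients repeat a_1, ..., a_5; the period length is 5.
Hence the expansion of sqrt(74) is a_0 = 8 followed by the repeating block 1, 1, 1, 1, 16 (period 5).

[8; (1, 1, 1, 1, 16)]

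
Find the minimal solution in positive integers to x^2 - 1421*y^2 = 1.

(x, y) = (9801, 260)

First expand sqrt(1421) as a continued fraction. With x_i = (sqrt(1421) + m_i)/d_i and (m_0, d_0) = (0, 1): a_0 = floor(sqrt(1421)) = 37, since 37^2 = 1369 <= 1421 < 1444 = 38^2.
Iterate m_{i+1} = d_i*a_i - m_i, d_{i+1} = (1421 - m_{i+1}^2)/d_i, a_{i+1} = floor((a_0 + m_{i+1})/d_{i+1}):
  m_1 = 1*37 - 0 = 37, d_1 = (1421 - 37^2)/1 = 52/1 = 52, a_1 = floor((37 + 37)/52) = 1.
  m_2 = 52*1 - 37 = 15, d_2 = (1421 - 15^2)/52 = 1196/52 = 23, a_2 = floor((37 + 15)/23) = 2.
  m_3 = 23*2 - 15 = 31, d_3 = (1421 - 31^2)/23 = 460/23 = 20, a_3 = floor((37 + 31)/20) = 3.
  m_4 = 20*3 - 31 = 29, d_4 = (1421 - 29^2)/20 = 580/20 = 29, a_4 = floor((37 + 29)/29) = 2.
  m_5 = 29*2 - 29 = 29, d_5 = (1421 - 29^2)/29 = 580/29 = 20, a_5 = floor((37 + 29)/20) = 3.
  m_6 = 20*3 - 29 = 31, d_6 = (1421 - 31^2)/20 = 460/20 = 23, a_6 = floor((37 + 31)/23) = 2.
  m_7 = 23*2 - 31 = 15, d_7 = (1421 - 15^2)/23 = 1196/23 = 52, a_7 = floor((37 + 15)/52) = 1.
  m_8 = 52*1 - 15 = 37, d_8 = (1421 - 37^2)/52 = 52/52 = 1, a_8 = floor((37 + 37)/1) = 74.
  m_9 = 1*74 - 37 = 37, d_9 = (1421 - 37^2)/1 = 52/1 = 52: (m_9, d_9) = (m_1, d_1) = (37, 52), so from here the quotients repeat a_1, ..., a_8; the period length is 8.
So sqrt(1421) = [37; (1, 2, 3, 2, 3, 2, 1, 74)] with period length k = 8.
k is even, so the fundamental solution of x^2 - 1421y^2 = 1 is (p_{k-1}, q_{k-1}) = (p_7, q_7); compute convergents through index 7.
Convergents (p_i = a_i*p_{i-1} + p_{i-2}, q_i = a_i*q_{i-1} + q_{i-2} with p_{-2}=0, p_{-1}=1, q_{-2}=1, q_{-1}=0):
  i=0: a_0=37, p_0 = 37*1 + 0 = 37, q_0 = 37*0 + 1 = 1.
  i=1: a_1=1, p_1 = 1*37 + 1 = 38, q_1 = 1*1 + 0 = 1.
  i=2: a_2=2, p_2 = 2*38 + 37 = 113, q_2 = 2*1 + 1 = 3.
  i=3: a_3=3, p_3 = 3*113 + 38 = 377, q_3 = 3*3 + 1 = 10.
  i=4: a_4=2, p_4 = 2*377 + 113 = 867, q_4 = 2*10 + 3 = 23.
  i=5: a_5=3, p_5 = 3*867 + 377 = 2978, q_5 = 3*23 + 10 = 79.
  i=6: a_6=2, p_6 = 2*2978 + 867 = 6823, q_6 = 2*79 + 23 = 181.
  i=7: a_7=1, p_7 = 1*6823 + 2978 = 9801, q_7 = 1*181 + 79 = 260.
Check: 9801^2 - 1421*260^2 = 96059601 - 96059600 = 1, so (x, y) = (9801, 260) solves the equation, and by the theorem it is the least positive solution.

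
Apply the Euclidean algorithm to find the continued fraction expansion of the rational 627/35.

[17; 1, 10, 1, 2]

Run the Euclidean algorithm on 627 and 35; the successive quotients are the partial quotients a_0, a_1, ... (each step inverts the fractional part left over by the previous one):
  627 = 17*35 + 32, so a_0 = 17.
  35 = 1*32 + 3, so a_1 = 1.
  32 = 10*3 + 2, so a_2 = 10.
  3 = 1*2 + 1, so a_3 = 1.
  2 = 2*1 + 0, so a_4 = 2.
The remainder reaches 0 after 5 divisions, so the expansion has 5 partial quotients, read off in order.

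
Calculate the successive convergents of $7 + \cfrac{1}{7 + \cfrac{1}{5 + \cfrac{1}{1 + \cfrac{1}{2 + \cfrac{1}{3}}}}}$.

Using the convergent recurrence p_i = a_i*p_{i-1} + p_{i-2}, q_i = a_i*q_{i-1} + q_{i-2} with p_{-2}=0, p_{-1}=1, q_{-2}=1, q_{-1}=0:
  i=0: a_0=7, p_0 = 7*1 + 0 = 7, q_0 = 7*0 + 1 = 1.
  i=1: a_1=7, p_1 = 7*7 + 1 = 50, q_1 = 7*1 + 0 = 7.
  i=2: a_2=5, p_2 = 5*50 + 7 = 257, q_2 = 5*7 + 1 = 36.
  i=3: a_3=1, p_3 = 1*257 + 50 = 307, q_3 = 1*36 + 7 = 43.
  i=4: a_4=2, p_4 = 2*307 + 257 = 871, q_4 = 2*43 + 36 = 122.
  i=5: a_5=3, p_5 = 3*871 + 307 = 2920, q_5 = 3*122 + 43 = 409.

7/1, 50/7, 257/36, 307/43, 871/122, 2920/409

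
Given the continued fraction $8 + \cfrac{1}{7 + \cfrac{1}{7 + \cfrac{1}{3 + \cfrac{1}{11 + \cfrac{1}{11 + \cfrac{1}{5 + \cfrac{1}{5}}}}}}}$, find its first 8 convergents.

8/1, 57/7, 407/50, 1278/157, 14465/1777, 160393/19704, 816430/100297, 4242543/521189

Using the convergent recurrence p_i = a_i*p_{i-1} + p_{i-2}, q_i = a_i*q_{i-1} + q_{i-2} with p_{-2}=0, p_{-1}=1, q_{-2}=1, q_{-1}=0:
  i=0: a_0=8, p_0 = 8*1 + 0 = 8, q_0 = 8*0 + 1 = 1.
  i=1: a_1=7, p_1 = 7*8 + 1 = 57, q_1 = 7*1 + 0 = 7.
  i=2: a_2=7, p_2 = 7*57 + 8 = 407, q_2 = 7*7 + 1 = 50.
  i=3: a_3=3, p_3 = 3*407 + 57 = 1278, q_3 = 3*50 + 7 = 157.
  i=4: a_4=11, p_4 = 11*1278 + 407 = 14465, q_4 = 11*157 + 50 = 1777.
  i=5: a_5=11, p_5 = 11*14465 + 1278 = 160393, q_5 = 11*1777 + 157 = 19704.
  i=6: a_6=5, p_6 = 5*160393 + 14465 = 816430, q_6 = 5*19704 + 1777 = 100297.
  i=7: a_7=5, p_7 = 5*816430 + 160393 = 4242543, q_7 = 5*100297 + 19704 = 521189.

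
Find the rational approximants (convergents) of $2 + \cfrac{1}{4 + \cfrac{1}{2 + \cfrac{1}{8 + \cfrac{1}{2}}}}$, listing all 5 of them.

2/1, 9/4, 20/9, 169/76, 358/161

Using the convergent recurrence p_i = a_i*p_{i-1} + p_{i-2}, q_i = a_i*q_{i-1} + q_{i-2} with p_{-2}=0, p_{-1}=1, q_{-2}=1, q_{-1}=0:
  i=0: a_0=2, p_0 = 2*1 + 0 = 2, q_0 = 2*0 + 1 = 1.
  i=1: a_1=4, p_1 = 4*2 + 1 = 9, q_1 = 4*1 + 0 = 4.
  i=2: a_2=2, p_2 = 2*9 + 2 = 20, q_2 = 2*4 + 1 = 9.
  i=3: a_3=8, p_3 = 8*20 + 9 = 169, q_3 = 8*9 + 4 = 76.
  i=4: a_4=2, p_4 = 2*169 + 20 = 358, q_4 = 2*76 + 9 = 161.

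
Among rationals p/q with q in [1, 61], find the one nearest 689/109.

177/28

Expand x = 689/109 as a continued fraction with the Euclidean algorithm:
  689 = 6*109 + 35, so a_0 = 6.
  109 = 3*35 + 4, so a_1 = 3.
  35 = 8*4 + 3, so a_2 = 8.
  4 = 1*3 + 1, so a_3 = 1.
  3 = 3*1 + 0, so a_4 = 3.
so x = [6; 3, 8, 1, 3].
Convergents (p_i = a_i*p_{i-1} + p_{i-2}, q_i = a_i*q_{i-1} + q_{i-2} with p_{-2}=0, p_{-1}=1, q_{-2}=1, q_{-1}=0), until the denominator exceeds 61:
  i=0: a_0=6, p_0 = 6*1 + 0 = 6, q_0 = 6*0 + 1 = 1.
  i=1: a_1=3, p_1 = 3*6 + 1 = 19, q_1 = 3*1 + 0 = 3.
  i=2: a_2=8, p_2 = 8*19 + 6 = 158, q_2 = 8*3 + 1 = 25.
  i=3: a_3=1, p_3 = 1*158 + 19 = 177, q_3 = 1*25 + 3 = 28.
  i=4: a_4=3, p_4 = 3*177 + 158 = 689, q_4 = 3*28 + 25 = 109.
q_4 = 109 > 61, so the last convergent with denominator <= 61 is p_3/q_3 = 177/28.
The closest fraction with denominator <= 61 is either p_3/q_3 or the intermediate fraction (k*p_3 + p_2)/(k*q_3 + q_2) with the largest k >= 1 whose denominator stays <= 61; these approach x as k grows, and every other convergent or intermediate fraction in range is farther away.
Largest k: floor((61 - q_2)/q_3) = floor((61 - 25)/28) = 1.
That gives (1*177 + 158)/(1*28 + 25) = 335/53.
Compare the errors: |x - 177/28| = |689*28 - 177*109|/(109*28) = 1/3052, and |x - 335/53| = |689*53 - 335*109|/(109*53) = 2/5777.
Cross-multiplying, 1*5777 = 5777 < 6104 = 2*3052, so 1/3052 is smaller: the convergent 177/28 is closer to x than 335/53.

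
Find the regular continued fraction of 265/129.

[2; 18, 2, 3]

Run the Euclidean algorithm on 265 and 129; the successive quotients are the partial quotients a_0, a_1, ... (each step inverts the fractional part left over by the previous one):
  265 = 2*129 + 7, so a_0 = 2.
  129 = 18*7 + 3, so a_1 = 18.
  7 = 2*3 + 1, so a_2 = 2.
  3 = 3*1 + 0, so a_3 = 3.
The remainder reaches 0 after 4 divisions, so the expansion has 4 partial quotients, read off in order.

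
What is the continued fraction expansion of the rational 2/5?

Run the Euclidean algorithm on 2 and 5; the successive quotients are the partial quotients a_0, a_1, ... (each step inverts the fractional part left over by the previous one):
  2 = 0*5 + 2, so a_0 = 0.
  5 = 2*2 + 1, so a_1 = 2.
  2 = 2*1 + 0, so a_2 = 2.
The remainder reaches 0 after 3 divisions, so the expansion has 3 partial quotients, read off in order.

[0; 2, 2]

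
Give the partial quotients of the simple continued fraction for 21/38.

Run the Euclidean algorithm on 21 and 38; the successive quotients are the partial quotients a_0, a_1, ... (each step inverts the fractional part left over by the previous one):
  21 = 0*38 + 21, so a_0 = 0.
  38 = 1*21 + 17, so a_1 = 1.
  21 = 1*17 + 4, so a_2 = 1.
  17 = 4*4 + 1, so a_3 = 4.
  4 = 4*1 + 0, so a_4 = 4.
The remainder reaches 0 after 5 divisions, so the expansion has 5 partial quotients, read off in order.

[0; 1, 1, 4, 4]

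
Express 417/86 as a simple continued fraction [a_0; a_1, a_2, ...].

[4; 1, 5, 1, 1, 1, 1, 2]

Run the Euclidean algorithm on 417 and 86; the successive quotients are the partial quotients a_0, a_1, ... (each step inverts the fractional part left over by the previous one):
  417 = 4*86 + 73, so a_0 = 4.
  86 = 1*73 + 13, so a_1 = 1.
  73 = 5*13 + 8, so a_2 = 5.
  13 = 1*8 + 5, so a_3 = 1.
  8 = 1*5 + 3, so a_4 = 1.
  5 = 1*3 + 2, so a_5 = 1.
  3 = 1*2 + 1, so a_6 = 1.
  2 = 2*1 + 0, so a_7 = 2.
The remainder reaches 0 after 8 divisions, so the expansion has 8 partial quotients, read off in order.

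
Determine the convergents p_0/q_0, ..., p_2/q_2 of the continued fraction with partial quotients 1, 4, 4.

1/1, 5/4, 21/17

Using the convergent recurrence p_i = a_i*p_{i-1} + p_{i-2}, q_i = a_i*q_{i-1} + q_{i-2} with p_{-2}=0, p_{-1}=1, q_{-2}=1, q_{-1}=0:
  i=0: a_0=1, p_0 = 1*1 + 0 = 1, q_0 = 1*0 + 1 = 1.
  i=1: a_1=4, p_1 = 4*1 + 1 = 5, q_1 = 4*1 + 0 = 4.
  i=2: a_2=4, p_2 = 4*5 + 1 = 21, q_2 = 4*4 + 1 = 17.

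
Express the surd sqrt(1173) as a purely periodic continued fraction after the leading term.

[34; (4, 68)]

Write x_i = (sqrt(1173) + m_i)/d_i with (m_0, d_0) = (0, 1). a_0 = floor(sqrt(1173)) = 34, since 34^2 = 1156 <= 1173 < 1225 = 35^2.
Iterate m_{i+1} = d_i*a_i - m_i, d_{i+1} = (1173 - m_{i+1}^2)/d_i, a_{i+1} = floor((a_0 + m_{i+1})/d_{i+1}):
  m_1 = 1*34 - 0 = 34, d_1 = (1173 - 34^2)/1 = 17/1 = 17, a_1 = floor((34 + 34)/17) = 4.
  m_2 = 17*4 - 34 = 34, d_2 = (1173 - 34^2)/17 = 17/17 = 1, a_2 = floor((34 + 34)/1) = 68.
  m_3 = 1*68 - 34 = 34, d_3 = (1173 - 34^2)/1 = 17/1 = 17: (m_3, d_3) = (m_1, d_1) = (34, 17), so from here the quotients repeat a_1, a_2; the period length is 2.
Hence the expansion of sqrt(1173) is a_0 = 34 followed by the repeating block 4, 68 (period 2).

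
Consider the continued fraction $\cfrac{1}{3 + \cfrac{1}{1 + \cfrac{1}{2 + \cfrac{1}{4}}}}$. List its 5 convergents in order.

0/1, 1/3, 1/4, 3/11, 13/48

Using the convergent recurrence p_i = a_i*p_{i-1} + p_{i-2}, q_i = a_i*q_{i-1} + q_{i-2} with p_{-2}=0, p_{-1}=1, q_{-2}=1, q_{-1}=0:
  i=0: a_0=0, p_0 = 0*1 + 0 = 0, q_0 = 0*0 + 1 = 1.
  i=1: a_1=3, p_1 = 3*0 + 1 = 1, q_1 = 3*1 + 0 = 3.
  i=2: a_2=1, p_2 = 1*1 + 0 = 1, q_2 = 1*3 + 1 = 4.
  i=3: a_3=2, p_3 = 2*1 + 1 = 3, q_3 = 2*4 + 3 = 11.
  i=4: a_4=4, p_4 = 4*3 + 1 = 13, q_4 = 4*11 + 4 = 48.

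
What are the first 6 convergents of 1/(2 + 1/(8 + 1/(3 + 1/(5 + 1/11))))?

0/1, 1/2, 8/17, 25/53, 133/282, 1488/3155

Using the convergent recurrence p_i = a_i*p_{i-1} + p_{i-2}, q_i = a_i*q_{i-1} + q_{i-2} with p_{-2}=0, p_{-1}=1, q_{-2}=1, q_{-1}=0:
  i=0: a_0=0, p_0 = 0*1 + 0 = 0, q_0 = 0*0 + 1 = 1.
  i=1: a_1=2, p_1 = 2*0 + 1 = 1, q_1 = 2*1 + 0 = 2.
  i=2: a_2=8, p_2 = 8*1 + 0 = 8, q_2 = 8*2 + 1 = 17.
  i=3: a_3=3, p_3 = 3*8 + 1 = 25, q_3 = 3*17 + 2 = 53.
  i=4: a_4=5, p_4 = 5*25 + 8 = 133, q_4 = 5*53 + 17 = 282.
  i=5: a_5=11, p_5 = 11*133 + 25 = 1488, q_5 = 11*282 + 53 = 3155.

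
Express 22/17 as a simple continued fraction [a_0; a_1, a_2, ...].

[1; 3, 2, 2]

Run the Euclidean algorithm on 22 and 17; the successive quotients are the partial quotients a_0, a_1, ... (each step inverts the fractional part left over by the previous one):
  22 = 1*17 + 5, so a_0 = 1.
  17 = 3*5 + 2, so a_1 = 3.
  5 = 2*2 + 1, so a_2 = 2.
  2 = 2*1 + 0, so a_3 = 2.
The remainder reaches 0 after 4 divisions, so the expansion has 4 partial quotients, read off in order.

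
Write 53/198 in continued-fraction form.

Run the Euclidean algorithm on 53 and 198; the successive quotients are the partial quotients a_0, a_1, ... (each step inverts the fractional part left over by the previous one):
  53 = 0*198 + 53, so a_0 = 0.
  198 = 3*53 + 39, so a_1 = 3.
  53 = 1*39 + 14, so a_2 = 1.
  39 = 2*14 + 11, so a_3 = 2.
  14 = 1*11 + 3, so a_4 = 1.
  11 = 3*3 + 2, so a_5 = 3.
  3 = 1*2 + 1, so a_6 = 1.
  2 = 2*1 + 0, so a_7 = 2.
The remainder reaches 0 after 8 divisions, so the expansion has 8 partial quotients, read off in order.

[0; 3, 1, 2, 1, 3, 1, 2]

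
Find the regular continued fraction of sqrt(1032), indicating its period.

[32; (8, 64)]

Write x_i = (sqrt(1032) + m_i)/d_i with (m_0, d_0) = (0, 1). a_0 = floor(sqrt(1032)) = 32, since 32^2 = 1024 <= 1032 < 1089 = 33^2.
Iterate m_{i+1} = d_i*a_i - m_i, d_{i+1} = (1032 - m_{i+1}^2)/d_i, a_{i+1} = floor((a_0 + m_{i+1})/d_{i+1}):
  m_1 = 1*32 - 0 = 32, d_1 = (1032 - 32^2)/1 = 8/1 = 8, a_1 = floor((32 + 32)/8) = 8.
  m_2 = 8*8 - 32 = 32, d_2 = (1032 - 32^2)/8 = 8/8 = 1, a_2 = floor((32 + 32)/1) = 64.
  m_3 = 1*64 - 32 = 32, d_3 = (1032 - 32^2)/1 = 8/1 = 8: (m_3, d_3) = (m_1, d_1) = (32, 8), so from here the quotients repeat a_1, a_2; the period length is 2.
Hence the expansion of sqrt(1032) is a_0 = 32 followed by the repeating block 8, 64 (period 2).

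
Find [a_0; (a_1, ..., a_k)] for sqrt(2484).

[49; (1, 5, 4, 5, 1, 98)]

Write x_i = (sqrt(2484) + m_i)/d_i with (m_0, d_0) = (0, 1). a_0 = floor(sqrt(2484)) = 49, since 49^2 = 2401 <= 2484 < 2500 = 50^2.
Iterate m_{i+1} = d_i*a_i - m_i, d_{i+1} = (2484 - m_{i+1}^2)/d_i, a_{i+1} = floor((a_0 + m_{i+1})/d_{i+1}):
  m_1 = 1*49 - 0 = 49, d_1 = (2484 - 49^2)/1 = 83/1 = 83, a_1 = floor((49 + 49)/83) = 1.
  m_2 = 83*1 - 49 = 34, d_2 = (2484 - 34^2)/83 = 1328/83 = 16, a_2 = floor((49 + 34)/16) = 5.
  m_3 = 16*5 - 34 = 46, d_3 = (2484 - 46^2)/16 = 368/16 = 23, a_3 = floor((49 + 46)/23) = 4.
  m_4 = 23*4 - 46 = 46, d_4 = (2484 - 46^2)/23 = 368/23 = 16, a_4 = floor((49 + 46)/16) = 5.
  m_5 = 16*5 - 46 = 34, d_5 = (2484 - 34^2)/16 = 1328/16 = 83, a_5 = floor((49 + 34)/83) = 1.
  m_6 = 83*1 - 34 = 49, d_6 = (2484 - 49^2)/83 = 83/83 = 1, a_6 = floor((49 + 49)/1) = 98.
  m_7 = 1*98 - 49 = 49, d_7 = (2484 - 49^2)/1 = 83/1 = 83: (m_7, d_7) = (m_1, d_1) = (49, 83), so from here the quotients repeat a_1, ..., a_6; the period length is 6.
Hence the expansion of sqrt(2484) is a_0 = 49 followed by the repeating block 1, 5, 4, 5, 1, 98 (period 6).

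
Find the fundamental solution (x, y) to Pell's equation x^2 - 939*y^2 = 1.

(x, y) = (122695, 4004)

First expand sqrt(939) as a continued fraction. With x_i = (sqrt(939) + m_i)/d_i and (m_0, d_0) = (0, 1): a_0 = floor(sqrt(939)) = 30, since 30^2 = 900 <= 939 < 961 = 31^2.
Iterate m_{i+1} = d_i*a_i - m_i, d_{i+1} = (939 - m_{i+1}^2)/d_i, a_{i+1} = floor((a_0 + m_{i+1})/d_{i+1}):
  m_1 = 1*30 - 0 = 30, d_1 = (939 - 30^2)/1 = 39/1 = 39, a_1 = floor((30 + 30)/39) = 1.
  m_2 = 39*1 - 30 = 9, d_2 = (939 - 9^2)/39 = 858/39 = 22, a_2 = floor((30 + 9)/22) = 1.
  m_3 = 22*1 - 9 = 13, d_3 = (939 - 13^2)/22 = 770/22 = 35, a_3 = floor((30 + 13)/35) = 1.
  m_4 = 35*1 - 13 = 22, d_4 = (939 - 22^2)/35 = 455/35 = 13, a_4 = floor((30 + 22)/13) = 4.
  m_5 = 13*4 - 22 = 30, d_5 = (939 - 30^2)/13 = 39/13 = 3, a_5 = floor((30 + 30)/3) = 20.
  m_6 = 3*20 - 30 = 30, d_6 = (939 - 30^2)/3 = 39/3 = 13, a_6 = floor((30 + 30)/13) = 4.
  m_7 = 13*4 - 30 = 22, d_7 = (939 - 22^2)/13 = 455/13 = 35, a_7 = floor((30 + 22)/35) = 1.
  m_8 = 35*1 - 22 = 13, d_8 = (939 - 13^2)/35 = 770/35 = 22, a_8 = floor((30 + 13)/22) = 1.
  m_9 = 22*1 - 13 = 9, d_9 = (939 - 9^2)/22 = 858/22 = 39, a_9 = floor((30 + 9)/39) = 1.
  m_10 = 39*1 - 9 = 30, d_10 = (939 - 30^2)/39 = 39/39 = 1, a_10 = floor((30 + 30)/1) = 60.
  m_11 = 1*60 - 30 = 30, d_11 = (939 - 30^2)/1 = 39/1 = 39: (m_11, d_11) = (m_1, d_1) = (30, 39), so from here the quotients repeat a_1, ..., a_10; the period length is 10.
So sqrt(939) = [30; (1, 1, 1, 4, 20, 4, 1, 1, 1, 60)] with period length k = 10.
k is even, so the fundamental solution of x^2 - 939y^2 = 1 is (p_{k-1}, q_{k-1}) = (p_9, q_9); compute convergents through index 9.
Convergents (p_i = a_i*p_{i-1} + p_{i-2}, q_i = a_i*q_{i-1} + q_{i-2} with p_{-2}=0, p_{-1}=1, q_{-2}=1, q_{-1}=0):
  i=0: a_0=30, p_0 = 30*1 + 0 = 30, q_0 = 30*0 + 1 = 1.
  i=1: a_1=1, p_1 = 1*30 + 1 = 31, q_1 = 1*1 + 0 = 1.
  i=2: a_2=1, p_2 = 1*31 + 30 = 61, q_2 = 1*1 + 1 = 2.
  i=3: a_3=1, p_3 = 1*61 + 31 = 92, q_3 = 1*2 + 1 = 3.
  i=4: a_4=4, p_4 = 4*92 + 61 = 429, q_4 = 4*3 + 2 = 14.
  i=5: a_5=20, p_5 = 20*429 + 92 = 8672, q_5 = 20*14 + 3 = 283.
  i=6: a_6=4, p_6 = 4*8672 + 429 = 35117, q_6 = 4*283 + 14 = 1146.
  i=7: a_7=1, p_7 = 1*35117 + 8672 = 43789, q_7 = 1*1146 + 283 = 1429.
  i=8: a_8=1, p_8 = 1*43789 + 35117 = 78906, q_8 = 1*1429 + 1146 = 2575.
  i=9: a_9=1, p_9 = 1*78906 + 43789 = 122695, q_9 = 1*2575 + 1429 = 4004.
Check: 122695^2 - 939*4004^2 = 15054063025 - 15054063024 = 1, so (x, y) = (122695, 4004) solves the equation, and by the theorem it is the least positive solution.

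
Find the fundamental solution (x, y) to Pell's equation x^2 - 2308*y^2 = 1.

First expand sqrt(2308) as a continued fraction. With x_i = (sqrt(2308) + m_i)/d_i and (m_0, d_0) = (0, 1): a_0 = floor(sqrt(2308)) = 48, since 48^2 = 2304 <= 2308 < 2401 = 49^2.
Iterate m_{i+1} = d_i*a_i - m_i, d_{i+1} = (2308 - m_{i+1}^2)/d_i, a_{i+1} = floor((a_0 + m_{i+1})/d_{i+1}):
  m_1 = 1*48 - 0 = 48, d_1 = (2308 - 48^2)/1 = 4/1 = 4, a_1 = floor((48 + 48)/4) = 24.
  m_2 = 4*24 - 48 = 48, d_2 = (2308 - 48^2)/4 = 4/4 = 1, a_2 = floor((48 + 48)/1) = 96.
  m_3 = 1*96 - 48 = 48, d_3 = (2308 - 48^2)/1 = 4/1 = 4: (m_3, d_3) = (m_1, d_1) = (48, 4), so from here the quotients repeat a_1, a_2; the period length is 2.
So sqrt(2308) = [48; (24, 96)] with period length k = 2.
k is even, so the fundamental solution of x^2 - 2308y^2 = 1 is (p_{k-1}, q_{k-1}) = (p_1, q_1); compute convergents through index 1.
Convergents (p_i = a_i*p_{i-1} + p_{i-2}, q_i = a_i*q_{i-1} + q_{i-2} with p_{-2}=0, p_{-1}=1, q_{-2}=1, q_{-1}=0):
  i=0: a_0=48, p_0 = 48*1 + 0 = 48, q_0 = 48*0 + 1 = 1.
  i=1: a_1=24, p_1 = 24*48 + 1 = 1153, q_1 = 24*1 + 0 = 24.
Check: 1153^2 - 2308*24^2 = 1329409 - 1329408 = 1, so (x, y) = (1153, 24) solves the equation, and by the theorem it is the least positive solution.

(x, y) = (1153, 24)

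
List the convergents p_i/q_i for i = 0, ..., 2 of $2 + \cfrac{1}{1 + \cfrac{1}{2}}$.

2/1, 3/1, 8/3

Using the convergent recurrence p_i = a_i*p_{i-1} + p_{i-2}, q_i = a_i*q_{i-1} + q_{i-2} with p_{-2}=0, p_{-1}=1, q_{-2}=1, q_{-1}=0:
  i=0: a_0=2, p_0 = 2*1 + 0 = 2, q_0 = 2*0 + 1 = 1.
  i=1: a_1=1, p_1 = 1*2 + 1 = 3, q_1 = 1*1 + 0 = 1.
  i=2: a_2=2, p_2 = 2*3 + 2 = 8, q_2 = 2*1 + 1 = 3.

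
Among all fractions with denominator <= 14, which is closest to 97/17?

Expand x = 97/17 as a continued fraction with the Euclidean algorithm:
  97 = 5*17 + 12, so a_0 = 5.
  17 = 1*12 + 5, so a_1 = 1.
  12 = 2*5 + 2, so a_2 = 2.
  5 = 2*2 + 1, so a_3 = 2.
  2 = 2*1 + 0, so a_4 = 2.
so x = [5; 1, 2, 2, 2].
Convergents (p_i = a_i*p_{i-1} + p_{i-2}, q_i = a_i*q_{i-1} + q_{i-2} with p_{-2}=0, p_{-1}=1, q_{-2}=1, q_{-1}=0), until the denominator exceeds 14:
  i=0: a_0=5, p_0 = 5*1 + 0 = 5, q_0 = 5*0 + 1 = 1.
  i=1: a_1=1, p_1 = 1*5 + 1 = 6, q_1 = 1*1 + 0 = 1.
  i=2: a_2=2, p_2 = 2*6 + 5 = 17, q_2 = 2*1 + 1 = 3.
  i=3: a_3=2, p_3 = 2*17 + 6 = 40, q_3 = 2*3 + 1 = 7.
  i=4: a_4=2, p_4 = 2*40 + 17 = 97, q_4 = 2*7 + 3 = 17.
q_4 = 17 > 14, so the last convergent with denominator <= 14 is p_3/q_3 = 40/7.
The closest fraction with denominator <= 14 is either p_3/q_3 or the intermediate fraction (k*p_3 + p_2)/(k*q_3 + q_2) with the largest k >= 1 whose denominator stays <= 14; these approach x as k grows, and every other convergent or intermediate fraction in range is farther away.
Largest k: floor((14 - q_2)/q_3) = floor((14 - 3)/7) = 1.
That gives (1*40 + 17)/(1*7 + 3) = 57/10.
Compare the errors: |x - 40/7| = |97*7 - 40*17|/(17*7) = 1/119, and |x - 57/10| = |97*10 - 57*17|/(17*10) = 1/170.
Cross-multiplying, 1*119 = 119 < 170 = 1*170, so 1/170 is smaller: the intermediate fraction 57/10 is closer to x than 40/7.

57/10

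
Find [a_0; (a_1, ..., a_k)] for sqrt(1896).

Write x_i = (sqrt(1896) + m_i)/d_i with (m_0, d_0) = (0, 1). a_0 = floor(sqrt(1896)) = 43, since 43^2 = 1849 <= 1896 < 1936 = 44^2.
Iterate m_{i+1} = d_i*a_i - m_i, d_{i+1} = (1896 - m_{i+1}^2)/d_i, a_{i+1} = floor((a_0 + m_{i+1})/d_{i+1}):
  m_1 = 1*43 - 0 = 43, d_1 = (1896 - 43^2)/1 = 47/1 = 47, a_1 = floor((43 + 43)/47) = 1.
  m_2 = 47*1 - 43 = 4, d_2 = (1896 - 4^2)/47 = 1880/47 = 40, a_2 = floor((43 + 4)/40) = 1.
  m_3 = 40*1 - 4 = 36, d_3 = (1896 - 36^2)/40 = 600/40 = 15, a_3 = floor((43 + 36)/15) = 5.
  m_4 = 15*5 - 36 = 39, d_4 = (1896 - 39^2)/15 = 375/15 = 25, a_4 = floor((43 + 39)/25) = 3.
  m_5 = 25*3 - 39 = 36, d_5 = (1896 - 36^2)/25 = 600/25 = 24, a_5 = floor((43 + 36)/24) = 3.
  m_6 = 24*3 - 36 = 36, d_6 = (1896 - 36^2)/24 = 600/24 = 25, a_6 = floor((43 + 36)/25) = 3.
  m_7 = 25*3 - 36 = 39, d_7 = (1896 - 39^2)/25 = 375/25 = 15, a_7 = floor((43 + 39)/15) = 5.
  m_8 = 15*5 - 39 = 36, d_8 = (1896 - 36^2)/15 = 600/15 = 40, a_8 = floor((43 + 36)/40) = 1.
  m_9 = 40*1 - 36 = 4, d_9 = (1896 - 4^2)/40 = 1880/40 = 47, a_9 = floor((43 + 4)/47) = 1.
  m_10 = 47*1 - 4 = 43, d_10 = (1896 - 43^2)/47 = 47/47 = 1, a_10 = floor((43 + 43)/1) = 86.
  m_11 = 1*86 - 43 = 43, d_11 = (1896 - 43^2)/1 = 47/1 = 47: (m_11, d_11) = (m_1, d_1) = (43, 47), so from here the quotients repeat a_1, ..., a_10; the period length is 10.
Hence the expansion of sqrt(1896) is a_0 = 43 followed by the repeating block 1, 1, 5, 3, 3, 3, 5, 1, 1, 86 (period 10).

[43; (1, 1, 5, 3, 3, 3, 5, 1, 1, 86)]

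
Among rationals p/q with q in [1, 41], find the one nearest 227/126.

Expand x = 227/126 as a continued fraction with the Euclidean algorithm:
  227 = 1*126 + 101, so a_0 = 1.
  126 = 1*101 + 25, so a_1 = 1.
  101 = 4*25 + 1, so a_2 = 4.
  25 = 25*1 + 0, so a_3 = 25.
so x = [1; 1, 4, 25].
Convergents (p_i = a_i*p_{i-1} + p_{i-2}, q_i = a_i*q_{i-1} + q_{i-2} with p_{-2}=0, p_{-1}=1, q_{-2}=1, q_{-1}=0), until the denominator exceeds 41:
  i=0: a_0=1, p_0 = 1*1 + 0 = 1, q_0 = 1*0 + 1 = 1.
  i=1: a_1=1, p_1 = 1*1 + 1 = 2, q_1 = 1*1 + 0 = 1.
  i=2: a_2=4, p_2 = 4*2 + 1 = 9, q_2 = 4*1 + 1 = 5.
  i=3: a_3=25, p_3 = 25*9 + 2 = 227, q_3 = 25*5 + 1 = 126.
q_3 = 126 > 41, so the last convergent with denominator <= 41 is p_2/q_2 = 9/5.
The closest fraction with denominator <= 41 is either p_2/q_2 or the intermediate fraction (k*p_2 + p_1)/(k*q_2 + q_1) with the largest k >= 1 whose denominator stays <= 41; these approach x as k grows, and every other convergent or intermediate fraction in range is farther away.
Largest k: floor((41 - q_1)/q_2) = floor((41 - 1)/5) = 8.
That gives (8*9 + 2)/(8*5 + 1) = 74/41.
Compare the errors: |x - 9/5| = |227*5 - 9*126|/(126*5) = 1/630, and |x - 74/41| = |227*41 - 74*126|/(126*41) = 17/5166.
Cross-multiplying, 1*5166 = 5166 < 10710 = 17*630, so 1/630 is smaller: the convergent 9/5 is closer to x than 74/41.

9/5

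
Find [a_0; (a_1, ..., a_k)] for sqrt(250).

Write x_i = (sqrt(250) + m_i)/d_i with (m_0, d_0) = (0, 1). a_0 = floor(sqrt(250)) = 15, since 15^2 = 225 <= 250 < 256 = 16^2.
Iterate m_{i+1} = d_i*a_i - m_i, d_{i+1} = (250 - m_{i+1}^2)/d_i, a_{i+1} = floor((a_0 + m_{i+1})/d_{i+1}):
  m_1 = 1*15 - 0 = 15, d_1 = (250 - 15^2)/1 = 25/1 = 25, a_1 = floor((15 + 15)/25) = 1.
  m_2 = 25*1 - 15 = 10, d_2 = (250 - 10^2)/25 = 150/25 = 6, a_2 = floor((15 + 10)/6) = 4.
  m_3 = 6*4 - 10 = 14, d_3 = (250 - 14^2)/6 = 54/6 = 9, a_3 = floor((15 + 14)/9) = 3.
  m_4 = 9*3 - 14 = 13, d_4 = (250 - 13^2)/9 = 81/9 = 9, a_4 = floor((15 + 13)/9) = 3.
  m_5 = 9*3 - 13 = 14, d_5 = (250 - 14^2)/9 = 54/9 = 6, a_5 = floor((15 + 14)/6) = 4.
  m_6 = 6*4 - 14 = 10, d_6 = (250 - 10^2)/6 = 150/6 = 25, a_6 = floor((15 + 10)/25) = 1.
  m_7 = 25*1 - 10 = 15, d_7 = (250 - 15^2)/25 = 25/25 = 1, a_7 = floor((15 + 15)/1) = 30.
  m_8 = 1*30 - 15 = 15, d_8 = (250 - 15^2)/1 = 25/1 = 25: (m_8, d_8) = (m_1, d_1) = (15, 25), so from here the quotients repeat a_1, ..., a_7; the period length is 7.
Hence the expansion of sqrt(250) is a_0 = 15 followed by the repeating block 1, 4, 3, 3, 4, 1, 30 (period 7).

[15; (1, 4, 3, 3, 4, 1, 30)]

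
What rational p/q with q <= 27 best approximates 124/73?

Expand x = 124/73 as a continued fraction with the Euclidean algorithm:
  124 = 1*73 + 51, so a_0 = 1.
  73 = 1*51 + 22, so a_1 = 1.
  51 = 2*22 + 7, so a_2 = 2.
  22 = 3*7 + 1, so a_3 = 3.
  7 = 7*1 + 0, so a_4 = 7.
so x = [1; 1, 2, 3, 7].
Convergents (p_i = a_i*p_{i-1} + p_{i-2}, q_i = a_i*q_{i-1} + q_{i-2} with p_{-2}=0, p_{-1}=1, q_{-2}=1, q_{-1}=0), until the denominator exceeds 27:
  i=0: a_0=1, p_0 = 1*1 + 0 = 1, q_0 = 1*0 + 1 = 1.
  i=1: a_1=1, p_1 = 1*1 + 1 = 2, q_1 = 1*1 + 0 = 1.
  i=2: a_2=2, p_2 = 2*2 + 1 = 5, q_2 = 2*1 + 1 = 3.
  i=3: a_3=3, p_3 = 3*5 + 2 = 17, q_3 = 3*3 + 1 = 10.
  i=4: a_4=7, p_4 = 7*17 + 5 = 124, q_4 = 7*10 + 3 = 73.
q_4 = 73 > 27, so the last convergent with denominator <= 27 is p_3/q_3 = 17/10.
The closest fraction with denominator <= 27 is either p_3/q_3 or the intermediate fraction (k*p_3 + p_2)/(k*q_3 + q_2) with the largest k >= 1 whose denominator stays <= 27; these approach x as k grows, and every other convergent or intermediate fraction in range is farther away.
Largest k: floor((27 - q_2)/q_3) = floor((27 - 3)/10) = 2.
That gives (2*17 + 5)/(2*10 + 3) = 39/23.
Compare the errors: |x - 17/10| = |124*10 - 17*73|/(73*10) = 1/730, and |x - 39/23| = |124*23 - 39*73|/(73*23) = 5/1679.
Cross-multiplying, 1*1679 = 1679 < 3650 = 5*730, so 1/730 is smaller: the convergent 17/10 is closer to x than 39/23.

17/10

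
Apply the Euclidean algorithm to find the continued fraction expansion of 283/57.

[4; 1, 27, 2]

Run the Euclidean algorithm on 283 and 57; the successive quotients are the partial quotients a_0, a_1, ... (each step inverts the fractional part left over by the previous one):
  283 = 4*57 + 55, so a_0 = 4.
  57 = 1*55 + 2, so a_1 = 1.
  55 = 27*2 + 1, so a_2 = 27.
  2 = 2*1 + 0, so a_3 = 2.
The remainder reaches 0 after 4 divisions, so the expansion has 4 partial quotients, read off in order.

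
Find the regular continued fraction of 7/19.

[0; 2, 1, 2, 2]

Run the Euclidean algorithm on 7 and 19; the successive quotients are the partial quotients a_0, a_1, ... (each step inverts the fractional part left over by the previous one):
  7 = 0*19 + 7, so a_0 = 0.
  19 = 2*7 + 5, so a_1 = 2.
  7 = 1*5 + 2, so a_2 = 1.
  5 = 2*2 + 1, so a_3 = 2.
  2 = 2*1 + 0, so a_4 = 2.
The remainder reaches 0 after 5 divisions, so the expansion has 5 partial quotients, read off in order.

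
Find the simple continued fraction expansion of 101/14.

Run the Euclidean algorithm on 101 and 14; the successive quotients are the partial quotients a_0, a_1, ... (each step inverts the fractional part left over by the previous one):
  101 = 7*14 + 3, so a_0 = 7.
  14 = 4*3 + 2, so a_1 = 4.
  3 = 1*2 + 1, so a_2 = 1.
  2 = 2*1 + 0, so a_3 = 2.
The remainder reaches 0 after 4 divisions, so the expansion has 4 partial quotients, read off in order.

[7; 4, 1, 2]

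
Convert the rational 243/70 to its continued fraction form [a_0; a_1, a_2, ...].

[3; 2, 8, 4]

Run the Euclidean algorithm on 243 and 70; the successive quotients are the partial quotients a_0, a_1, ... (each step inverts the fractional part left over by the previous one):
  243 = 3*70 + 33, so a_0 = 3.
  70 = 2*33 + 4, so a_1 = 2.
  33 = 8*4 + 1, so a_2 = 8.
  4 = 4*1 + 0, so a_3 = 4.
The remainder reaches 0 after 4 divisions, so the expansion has 4 partial quotients, read off in order.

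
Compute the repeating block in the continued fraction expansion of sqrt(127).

Write x_i = (sqrt(127) + m_i)/d_i with (m_0, d_0) = (0, 1). a_0 = floor(sqrt(127)) = 11, since 11^2 = 121 <= 127 < 144 = 12^2.
Iterate m_{i+1} = d_i*a_i - m_i, d_{i+1} = (127 - m_{i+1}^2)/d_i, a_{i+1} = floor((a_0 + m_{i+1})/d_{i+1}):
  m_1 = 1*11 - 0 = 11, d_1 = (127 - 11^2)/1 = 6/1 = 6, a_1 = floor((11 + 11)/6) = 3.
  m_2 = 6*3 - 11 = 7, d_2 = (127 - 7^2)/6 = 78/6 = 13, a_2 = floor((11 + 7)/13) = 1.
  m_3 = 13*1 - 7 = 6, d_3 = (127 - 6^2)/13 = 91/13 = 7, a_3 = floor((11 + 6)/7) = 2.
  m_4 = 7*2 - 6 = 8, d_4 = (127 - 8^2)/7 = 63/7 = 9, a_4 = floor((11 + 8)/9) = 2.
  m_5 = 9*2 - 8 = 10, d_5 = (127 - 10^2)/9 = 27/9 = 3, a_5 = floor((11 + 10)/3) = 7.
  m_6 = 3*7 - 10 = 11, d_6 = (127 - 11^2)/3 = 6/3 = 2, a_6 = floor((11 + 11)/2) = 11.
  m_7 = 2*11 - 11 = 11, d_7 = (127 - 11^2)/2 = 6/2 = 3, a_7 = floor((11 + 11)/3) = 7.
  m_8 = 3*7 - 11 = 10, d_8 = (127 - 10^2)/3 = 27/3 = 9, a_8 = floor((11 + 10)/9) = 2.
  m_9 = 9*2 - 10 = 8, d_9 = (127 - 8^2)/9 = 63/9 = 7, a_9 = floor((11 + 8)/7) = 2.
  m_10 = 7*2 - 8 = 6, d_10 = (127 - 6^2)/7 = 91/7 = 13, a_10 = floor((11 + 6)/13) = 1.
  m_11 = 13*1 - 6 = 7, d_11 = (127 - 7^2)/13 = 78/13 = 6, a_11 = floor((11 + 7)/6) = 3.
  m_12 = 6*3 - 7 = 11, d_12 = (127 - 11^2)/6 = 6/6 = 1, a_12 = floor((11 + 11)/1) = 22.
  m_13 = 1*22 - 11 = 11, d_13 = (127 - 11^2)/1 = 6/1 = 6: (m_13, d_13) = (m_1, d_1) = (11, 6), so from here the quotients repeat a_1, ..., a_12; the period length is 12.
Hence the expansion of sqrt(127) is a_0 = 11 followed by the repeating block 3, 1, 2, 2, 7, 11, 7, 2, 2, 1, 3, 22 (period 12).

[11; (3, 1, 2, 2, 7, 11, 7, 2, 2, 1, 3, 22)]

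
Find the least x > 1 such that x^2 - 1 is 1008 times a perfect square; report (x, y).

First expand sqrt(1008) as a continued fraction. With x_i = (sqrt(1008) + m_i)/d_i and (m_0, d_0) = (0, 1): a_0 = floor(sqrt(1008)) = 31, since 31^2 = 961 <= 1008 < 1024 = 32^2.
Iterate m_{i+1} = d_i*a_i - m_i, d_{i+1} = (1008 - m_{i+1}^2)/d_i, a_{i+1} = floor((a_0 + m_{i+1})/d_{i+1}):
  m_1 = 1*31 - 0 = 31, d_1 = (1008 - 31^2)/1 = 47/1 = 47, a_1 = floor((31 + 31)/47) = 1.
  m_2 = 47*1 - 31 = 16, d_2 = (1008 - 16^2)/47 = 752/47 = 16, a_2 = floor((31 + 16)/16) = 2.
  m_3 = 16*2 - 16 = 16, d_3 = (1008 - 16^2)/16 = 752/16 = 47, a_3 = floor((31 + 16)/47) = 1.
  m_4 = 47*1 - 16 = 31, d_4 = (1008 - 31^2)/47 = 47/47 = 1, a_4 = floor((31 + 31)/1) = 62.
  m_5 = 1*62 - 31 = 31, d_5 = (1008 - 31^2)/1 = 47/1 = 47: (m_5, d_5) = (m_1, d_1) = (31, 47), so from here the quotients repeat a_1, ..., a_4; the period length is 4.
So sqrt(1008) = [31; (1, 2, 1, 62)] with period length k = 4.
k is even, so the fundamental solution of x^2 - 1008y^2 = 1 is (p_{k-1}, q_{k-1}) = (p_3, q_3); compute convergents through index 3.
Convergents (p_i = a_i*p_{i-1} + p_{i-2}, q_i = a_i*q_{i-1} + q_{i-2} with p_{-2}=0, p_{-1}=1, q_{-2}=1, q_{-1}=0):
  i=0: a_0=31, p_0 = 31*1 + 0 = 31, q_0 = 31*0 + 1 = 1.
  i=1: a_1=1, p_1 = 1*31 + 1 = 32, q_1 = 1*1 + 0 = 1.
  i=2: a_2=2, p_2 = 2*32 + 31 = 95, q_2 = 2*1 + 1 = 3.
  i=3: a_3=1, p_3 = 1*95 + 32 = 127, q_3 = 1*3 + 1 = 4.
Check: 127^2 - 1008*4^2 = 16129 - 16128 = 1, so (x, y) = (127, 4) solves the equation, and by the theorem it is the least positive solution.

(x, y) = (127, 4)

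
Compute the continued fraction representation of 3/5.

Run the Euclidean algorithm on 3 and 5; the successive quotients are the partial quotients a_0, a_1, ... (each step inverts the fractional part left over by the previous one):
  3 = 0*5 + 3, so a_0 = 0.
  5 = 1*3 + 2, so a_1 = 1.
  3 = 1*2 + 1, so a_2 = 1.
  2 = 2*1 + 0, so a_3 = 2.
The remainder reaches 0 after 4 divisions, so the expansion has 4 partial quotients, read off in order.

[0; 1, 1, 2]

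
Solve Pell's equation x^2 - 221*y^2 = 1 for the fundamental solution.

First expand sqrt(221) as a continued fraction. With x_i = (sqrt(221) + m_i)/d_i and (m_0, d_0) = (0, 1): a_0 = floor(sqrt(221)) = 14, since 14^2 = 196 <= 221 < 225 = 15^2.
Iterate m_{i+1} = d_i*a_i - m_i, d_{i+1} = (221 - m_{i+1}^2)/d_i, a_{i+1} = floor((a_0 + m_{i+1})/d_{i+1}):
  m_1 = 1*14 - 0 = 14, d_1 = (221 - 14^2)/1 = 25/1 = 25, a_1 = floor((14 + 14)/25) = 1.
  m_2 = 25*1 - 14 = 11, d_2 = (221 - 11^2)/25 = 100/25 = 4, a_2 = floor((14 + 11)/4) = 6.
  m_3 = 4*6 - 11 = 13, d_3 = (221 - 13^2)/4 = 52/4 = 13, a_3 = floor((14 + 13)/13) = 2.
  m_4 = 13*2 - 13 = 13, d_4 = (221 - 13^2)/13 = 52/13 = 4, a_4 = floor((14 + 13)/4) = 6.
  m_5 = 4*6 - 13 = 11, d_5 = (221 - 11^2)/4 = 100/4 = 25, a_5 = floor((14 + 11)/25) = 1.
  m_6 = 25*1 - 11 = 14, d_6 = (221 - 14^2)/25 = 25/25 = 1, a_6 = floor((14 + 14)/1) = 28.
  m_7 = 1*28 - 14 = 14, d_7 = (221 - 14^2)/1 = 25/1 = 25: (m_7, d_7) = (m_1, d_1) = (14, 25), so from here the quotients repeat a_1, ..., a_6; the period length is 6.
So sqrt(221) = [14; (1, 6, 2, 6, 1, 28)] with period length k = 6.
k is even, so the fundamental solution of x^2 - 221y^2 = 1 is (p_{k-1}, q_{k-1}) = (p_5, q_5); compute convergents through index 5.
Convergents (p_i = a_i*p_{i-1} + p_{i-2}, q_i = a_i*q_{i-1} + q_{i-2} with p_{-2}=0, p_{-1}=1, q_{-2}=1, q_{-1}=0):
  i=0: a_0=14, p_0 = 14*1 + 0 = 14, q_0 = 14*0 + 1 = 1.
  i=1: a_1=1, p_1 = 1*14 + 1 = 15, q_1 = 1*1 + 0 = 1.
  i=2: a_2=6, p_2 = 6*15 + 14 = 104, q_2 = 6*1 + 1 = 7.
  i=3: a_3=2, p_3 = 2*104 + 15 = 223, q_3 = 2*7 + 1 = 15.
  i=4: a_4=6, p_4 = 6*223 + 104 = 1442, q_4 = 6*15 + 7 = 97.
  i=5: a_5=1, p_5 = 1*1442 + 223 = 1665, q_5 = 1*97 + 15 = 112.
Check: 1665^2 - 221*112^2 = 2772225 - 2772224 = 1, so (x, y) = (1665, 112) solves the equation, and by the theorem it is the least positive solution.

(x, y) = (1665, 112)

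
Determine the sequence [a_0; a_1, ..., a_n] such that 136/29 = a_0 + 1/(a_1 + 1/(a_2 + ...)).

Run the Euclidean algorithm on 136 and 29; the successive quotients are the partial quotients a_0, a_1, ... (each step inverts the fractional part left over by the previous one):
  136 = 4*29 + 20, so a_0 = 4.
  29 = 1*20 + 9, so a_1 = 1.
  20 = 2*9 + 2, so a_2 = 2.
  9 = 4*2 + 1, so a_3 = 4.
  2 = 2*1 + 0, so a_4 = 2.
The remainder reaches 0 after 5 divisions, so the expansion has 5 partial quotients, read off in order.

[4; 1, 2, 4, 2]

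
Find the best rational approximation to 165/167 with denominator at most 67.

66/67

Expand x = 165/167 as a continued fraction with the Euclidean algorithm:
  165 = 0*167 + 165, so a_0 = 0.
  167 = 1*165 + 2, so a_1 = 1.
  165 = 82*2 + 1, so a_2 = 82.
  2 = 2*1 + 0, so a_3 = 2.
so x = [0; 1, 82, 2].
Convergents (p_i = a_i*p_{i-1} + p_{i-2}, q_i = a_i*q_{i-1} + q_{i-2} with p_{-2}=0, p_{-1}=1, q_{-2}=1, q_{-1}=0), until the denominator exceeds 67:
  i=0: a_0=0, p_0 = 0*1 + 0 = 0, q_0 = 0*0 + 1 = 1.
  i=1: a_1=1, p_1 = 1*0 + 1 = 1, q_1 = 1*1 + 0 = 1.
  i=2: a_2=82, p_2 = 82*1 + 0 = 82, q_2 = 82*1 + 1 = 83.
q_2 = 83 > 67, so the last convergent with denominator <= 67 is p_1/q_1 = 1/1.
The closest fraction with denominator <= 67 is either p_1/q_1 or the intermediate fraction (k*p_1 + p_0)/(k*q_1 + q_0) with the largest k >= 1 whose denominator stays <= 67; these approach x as k grows, and every other convergent or intermediate fraction in range is farther away.
Largest k: floor((67 - q_0)/q_1) = floor((67 - 1)/1) = 66.
That gives (66*1 + 0)/(66*1 + 1) = 66/67.
Compare the errors: |x - 1/1| = |165*1 - 1*167|/(167*1) = 2/167, and |x - 66/67| = |165*67 - 66*167|/(167*67) = 33/11189.
Cross-multiplying, 33*167 = 5511 < 22378 = 2*11189, so 33/11189 is smaller: the intermediate fraction 66/67 is closer to x than 1/1.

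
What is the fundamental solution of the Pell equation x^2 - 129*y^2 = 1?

First expand sqrt(129) as a continued fraction. With x_i = (sqrt(129) + m_i)/d_i and (m_0, d_0) = (0, 1): a_0 = floor(sqrt(129)) = 11, since 11^2 = 121 <= 129 < 144 = 12^2.
Iterate m_{i+1} = d_i*a_i - m_i, d_{i+1} = (129 - m_{i+1}^2)/d_i, a_{i+1} = floor((a_0 + m_{i+1})/d_{i+1}):
  m_1 = 1*11 - 0 = 11, d_1 = (129 - 11^2)/1 = 8/1 = 8, a_1 = floor((11 + 11)/8) = 2.
  m_2 = 8*2 - 11 = 5, d_2 = (129 - 5^2)/8 = 104/8 = 13, a_2 = floor((11 + 5)/13) = 1.
  m_3 = 13*1 - 5 = 8, d_3 = (129 - 8^2)/13 = 65/13 = 5, a_3 = floor((11 + 8)/5) = 3.
  m_4 = 5*3 - 8 = 7, d_4 = (129 - 7^2)/5 = 80/5 = 16, a_4 = floor((11 + 7)/16) = 1.
  m_5 = 16*1 - 7 = 9, d_5 = (129 - 9^2)/16 = 48/16 = 3, a_5 = floor((11 + 9)/3) = 6.
  m_6 = 3*6 - 9 = 9, d_6 = (129 - 9^2)/3 = 48/3 = 16, a_6 = floor((11 + 9)/16) = 1.
  m_7 = 16*1 - 9 = 7, d_7 = (129 - 7^2)/16 = 80/16 = 5, a_7 = floor((11 + 7)/5) = 3.
  m_8 = 5*3 - 7 = 8, d_8 = (129 - 8^2)/5 = 65/5 = 13, a_8 = floor((11 + 8)/13) = 1.
  m_9 = 13*1 - 8 = 5, d_9 = (129 - 5^2)/13 = 104/13 = 8, a_9 = floor((11 + 5)/8) = 2.
  m_10 = 8*2 - 5 = 11, d_10 = (129 - 11^2)/8 = 8/8 = 1, a_10 = floor((11 + 11)/1) = 22.
  m_11 = 1*22 - 11 = 11, d_11 = (129 - 11^2)/1 = 8/1 = 8: (m_11, d_11) = (m_1, d_1) = (11, 8), so from here the quotients repeat a_1, ..., a_10; the period length is 10.
So sqrt(129) = [11; (2, 1, 3, 1, 6, 1, 3, 1, 2, 22)] with period length k = 10.
k is even, so the fundamental solution of x^2 - 129y^2 = 1 is (p_{k-1}, q_{k-1}) = (p_9, q_9); compute convergents through index 9.
Convergents (p_i = a_i*p_{i-1} + p_{i-2}, q_i = a_i*q_{i-1} + q_{i-2} with p_{-2}=0, p_{-1}=1, q_{-2}=1, q_{-1}=0):
  i=0: a_0=11, p_0 = 11*1 + 0 = 11, q_0 = 11*0 + 1 = 1.
  i=1: a_1=2, p_1 = 2*11 + 1 = 23, q_1 = 2*1 + 0 = 2.
  i=2: a_2=1, p_2 = 1*23 + 11 = 34, q_2 = 1*2 + 1 = 3.
  i=3: a_3=3, p_3 = 3*34 + 23 = 125, q_3 = 3*3 + 2 = 11.
  i=4: a_4=1, p_4 = 1*125 + 34 = 159, q_4 = 1*11 + 3 = 14.
  i=5: a_5=6, p_5 = 6*159 + 125 = 1079, q_5 = 6*14 + 11 = 95.
  i=6: a_6=1, p_6 = 1*1079 + 159 = 1238, q_6 = 1*95 + 14 = 109.
  i=7: a_7=3, p_7 = 3*1238 + 1079 = 4793, q_7 = 3*109 + 95 = 422.
  i=8: a_8=1, p_8 = 1*4793 + 1238 = 6031, q_8 = 1*422 + 109 = 531.
  i=9: a_9=2, p_9 = 2*6031 + 4793 = 16855, q_9 = 2*531 + 422 = 1484.
Check: 16855^2 - 129*1484^2 = 284091025 - 284091024 = 1, so (x, y) = (16855, 1484) solves the equation, and by the theorem it is the least positive solution.

(x, y) = (16855, 1484)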